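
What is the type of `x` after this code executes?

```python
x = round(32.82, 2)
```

round() with decimal places returns float

float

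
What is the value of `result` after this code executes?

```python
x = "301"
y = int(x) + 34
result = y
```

x = '301'; y = 335; result = 335

335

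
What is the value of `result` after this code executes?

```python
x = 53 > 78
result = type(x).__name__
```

x is bool; result = 'bool'

'bool'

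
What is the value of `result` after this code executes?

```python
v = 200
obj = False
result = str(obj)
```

v = 200; obj = False; result = 'False'

'False'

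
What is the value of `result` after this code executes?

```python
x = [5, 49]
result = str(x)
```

x = [5, 49]; result = '[5, 49]'

'[5, 49]'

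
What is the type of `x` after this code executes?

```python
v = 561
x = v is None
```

'is' comparison returns bool

bool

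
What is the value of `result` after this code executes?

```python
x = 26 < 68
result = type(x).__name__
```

x is bool; result = 'bool'

'bool'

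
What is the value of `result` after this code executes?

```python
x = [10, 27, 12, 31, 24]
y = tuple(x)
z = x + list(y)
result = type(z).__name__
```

x is list; y is tuple; z is list; result = 'list'

'list'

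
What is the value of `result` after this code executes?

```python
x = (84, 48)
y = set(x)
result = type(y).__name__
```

x is tuple; y is set; result = 'set'

'set'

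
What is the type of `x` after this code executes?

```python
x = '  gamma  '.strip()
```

str.strip() returns str

str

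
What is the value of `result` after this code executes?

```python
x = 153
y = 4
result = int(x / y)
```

x = 153; y = 4; result = 38

38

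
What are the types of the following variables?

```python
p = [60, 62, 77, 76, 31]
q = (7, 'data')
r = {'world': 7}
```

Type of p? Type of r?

p is assigned a list literal (square brackets); r is assigned a dict literal ({key: value})

list, dict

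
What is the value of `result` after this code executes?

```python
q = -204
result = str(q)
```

q = -204; result = '-204'

'-204'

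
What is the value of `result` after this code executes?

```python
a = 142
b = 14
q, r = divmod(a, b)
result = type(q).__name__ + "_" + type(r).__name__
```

a is int; b is int; q is int; r is int; result = 'int_int'

'int_int'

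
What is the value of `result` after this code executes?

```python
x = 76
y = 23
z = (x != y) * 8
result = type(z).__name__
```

x is int; y is int; z is int; result = 'int'

'int'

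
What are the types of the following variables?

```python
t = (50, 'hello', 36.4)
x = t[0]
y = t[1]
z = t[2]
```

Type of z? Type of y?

tuple[2] is float; tuple[1] is str

float, str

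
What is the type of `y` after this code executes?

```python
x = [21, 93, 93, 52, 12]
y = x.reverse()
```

list.reverse() returns None

NoneType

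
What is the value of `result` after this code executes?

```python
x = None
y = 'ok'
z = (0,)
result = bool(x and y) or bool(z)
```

x = None; y = 'ok'; z = (0,); result = True

True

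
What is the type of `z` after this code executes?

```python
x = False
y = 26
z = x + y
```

bool + int = int (bool is subclass of int)

int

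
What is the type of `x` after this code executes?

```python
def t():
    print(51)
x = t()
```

Function without return returns None

NoneType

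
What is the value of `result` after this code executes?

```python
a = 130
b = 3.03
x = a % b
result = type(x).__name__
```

a is int; b is float; x is float; result = 'float'

'float'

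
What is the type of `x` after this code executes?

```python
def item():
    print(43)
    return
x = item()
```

Bare return returns None

NoneType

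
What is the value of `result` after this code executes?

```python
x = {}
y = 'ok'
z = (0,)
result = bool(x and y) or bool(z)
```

x = {}; y = 'ok'; z = (0,); result = True

True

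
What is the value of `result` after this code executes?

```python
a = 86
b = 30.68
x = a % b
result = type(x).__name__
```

a is int; b is float; x is float; result = 'float'

'float'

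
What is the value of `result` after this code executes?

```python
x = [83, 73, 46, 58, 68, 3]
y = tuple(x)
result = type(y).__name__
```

x is list; y is tuple; result = 'tuple'

'tuple'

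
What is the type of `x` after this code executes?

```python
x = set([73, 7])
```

set() constructor returns set

set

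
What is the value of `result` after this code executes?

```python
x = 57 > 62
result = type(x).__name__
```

x is bool; result = 'bool'

'bool'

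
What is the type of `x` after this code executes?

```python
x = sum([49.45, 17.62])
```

sum() of floats returns float

float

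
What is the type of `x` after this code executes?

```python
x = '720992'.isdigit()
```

str.isdigit() returns bool

bool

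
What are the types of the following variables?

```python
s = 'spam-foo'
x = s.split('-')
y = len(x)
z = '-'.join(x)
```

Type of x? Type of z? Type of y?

str.split() returns list; str.join() returns str; len() returns int

list, str, int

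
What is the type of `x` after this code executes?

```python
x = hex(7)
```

hex() returns str representation

str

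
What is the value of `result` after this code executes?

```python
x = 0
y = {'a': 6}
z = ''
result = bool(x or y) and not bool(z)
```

x = 0; y = {'a': 6}; z = ''; result = True

True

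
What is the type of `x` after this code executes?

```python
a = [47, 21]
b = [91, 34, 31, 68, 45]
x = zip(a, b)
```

zip() returns a zip object

zip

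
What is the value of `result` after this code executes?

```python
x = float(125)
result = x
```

x = 125.0; result = 125.0

125.0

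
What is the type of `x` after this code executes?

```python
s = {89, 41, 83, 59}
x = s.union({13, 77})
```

set.union() returns a new set

set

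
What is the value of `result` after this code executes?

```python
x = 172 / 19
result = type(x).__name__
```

x is float; result = 'float'

'float'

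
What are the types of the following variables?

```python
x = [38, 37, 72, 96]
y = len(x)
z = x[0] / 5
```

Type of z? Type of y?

int / int = float; len() returns int

float, int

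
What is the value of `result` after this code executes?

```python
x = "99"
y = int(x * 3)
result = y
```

x = '99'; y = 999999; result = 999999

999999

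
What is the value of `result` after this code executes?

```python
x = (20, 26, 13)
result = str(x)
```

x = (20, 26, 13); result = '(20, 26, 13)'

'(20, 26, 13)'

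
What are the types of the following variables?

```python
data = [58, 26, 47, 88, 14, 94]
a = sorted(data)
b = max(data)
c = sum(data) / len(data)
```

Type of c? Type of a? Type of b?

int / int = float; sorted() returns list; max of ints returns int

float, list, int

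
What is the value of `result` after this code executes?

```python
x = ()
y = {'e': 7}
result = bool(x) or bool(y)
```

x = (); y = {'e': 7}; result = True

True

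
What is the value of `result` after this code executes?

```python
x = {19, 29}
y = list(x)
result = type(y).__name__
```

x is set; y is list; result = 'list'

'list'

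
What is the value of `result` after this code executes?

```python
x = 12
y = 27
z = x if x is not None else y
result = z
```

x = 12; y = 27; z = 12; result = 12

12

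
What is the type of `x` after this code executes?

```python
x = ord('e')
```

ord() returns int (code point)

int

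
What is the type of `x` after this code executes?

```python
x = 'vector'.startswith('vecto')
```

str.startswith() returns bool

bool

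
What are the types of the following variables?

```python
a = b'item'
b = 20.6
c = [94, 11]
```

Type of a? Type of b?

a is assigned a bytes literal (b'...' prefix); b is assigned a number with a decimal point, so it is a float

bytes, float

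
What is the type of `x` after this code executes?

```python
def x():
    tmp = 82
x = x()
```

Function without return returns None

NoneType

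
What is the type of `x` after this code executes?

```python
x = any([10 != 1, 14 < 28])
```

any() returns bool

bool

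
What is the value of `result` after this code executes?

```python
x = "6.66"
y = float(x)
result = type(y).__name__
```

x is str; y is float; result = 'float'

'float'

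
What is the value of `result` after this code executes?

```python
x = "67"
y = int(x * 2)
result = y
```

x = '67'; y = 6767; result = 6767

6767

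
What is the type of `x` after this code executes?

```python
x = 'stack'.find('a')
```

str.find() returns int index

int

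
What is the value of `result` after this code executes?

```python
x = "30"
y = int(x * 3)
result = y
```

x = '30'; y = 303030; result = 303030

303030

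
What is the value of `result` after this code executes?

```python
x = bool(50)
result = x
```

x = True; result = True

True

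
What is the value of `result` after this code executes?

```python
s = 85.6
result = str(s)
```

s = 85.6; result = '85.6'

'85.6'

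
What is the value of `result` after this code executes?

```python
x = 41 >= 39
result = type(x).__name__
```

x is bool; result = 'bool'

'bool'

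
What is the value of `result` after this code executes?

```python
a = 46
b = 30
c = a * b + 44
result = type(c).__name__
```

a is int; b is int; c is int; result = 'int'

'int'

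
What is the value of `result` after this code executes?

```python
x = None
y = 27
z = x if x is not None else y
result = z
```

x = None; y = 27; z = 27; result = 27

27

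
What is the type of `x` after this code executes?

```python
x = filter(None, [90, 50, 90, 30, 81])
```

filter() returns a filter object

filter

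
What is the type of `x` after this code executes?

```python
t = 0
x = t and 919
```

'and' returns first falsy value (0 is int)

int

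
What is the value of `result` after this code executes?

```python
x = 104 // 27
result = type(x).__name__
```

x is int; result = 'int'

'int'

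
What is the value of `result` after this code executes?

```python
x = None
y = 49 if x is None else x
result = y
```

x = None; y = 49; result = 49

49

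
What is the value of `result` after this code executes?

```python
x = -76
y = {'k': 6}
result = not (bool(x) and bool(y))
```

x = -76; y = {'k': 6}; result = False

False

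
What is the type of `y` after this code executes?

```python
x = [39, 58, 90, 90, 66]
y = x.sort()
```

list.sort() returns None (mutates in place)

NoneType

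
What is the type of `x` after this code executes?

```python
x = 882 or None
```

'or' returns first truthy value

int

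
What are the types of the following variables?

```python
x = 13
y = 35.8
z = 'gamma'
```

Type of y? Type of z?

y is assigned a number with a decimal point, so it is a float; z is assigned a quoted string literal, so it is a str

float, str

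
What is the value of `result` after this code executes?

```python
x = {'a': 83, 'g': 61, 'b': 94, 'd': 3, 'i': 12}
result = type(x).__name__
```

x is dict; result = 'dict'

'dict'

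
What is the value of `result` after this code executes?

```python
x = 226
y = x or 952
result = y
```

x = 226; y = 226; result = 226

226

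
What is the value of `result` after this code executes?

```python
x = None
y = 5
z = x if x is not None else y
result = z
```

x = None; y = 5; z = 5; result = 5

5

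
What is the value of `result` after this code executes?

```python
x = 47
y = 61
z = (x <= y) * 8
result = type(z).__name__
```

x is int; y is int; z is int; result = 'int'

'int'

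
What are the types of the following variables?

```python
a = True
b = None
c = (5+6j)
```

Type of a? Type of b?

a is assigned the constant True, which has type bool; b is assigned None, whose type is NoneType

bool, NoneType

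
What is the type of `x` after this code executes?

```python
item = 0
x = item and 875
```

'and' returns first falsy value (0 is int)

int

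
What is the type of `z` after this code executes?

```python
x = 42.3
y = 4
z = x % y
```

float % int = float

float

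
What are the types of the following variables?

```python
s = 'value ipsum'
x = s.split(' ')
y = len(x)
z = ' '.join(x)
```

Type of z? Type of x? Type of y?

str.join() returns str; str.split() returns list; len() returns int

str, list, int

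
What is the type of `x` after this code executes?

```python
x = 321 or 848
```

'or' returns first truthy value (int)

int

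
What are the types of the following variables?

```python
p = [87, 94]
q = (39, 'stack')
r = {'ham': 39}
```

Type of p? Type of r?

p is assigned a list literal (square brackets); r is assigned a dict literal ({key: value})

list, dict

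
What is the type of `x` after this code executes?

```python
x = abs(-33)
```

abs() of int returns int

int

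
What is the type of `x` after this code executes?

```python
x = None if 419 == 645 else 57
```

419 == 645 is False, so the else branch is taken

int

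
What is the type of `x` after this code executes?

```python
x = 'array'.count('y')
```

str.count() returns int

int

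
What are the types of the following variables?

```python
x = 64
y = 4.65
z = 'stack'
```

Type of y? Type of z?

y is assigned a number with a decimal point, so it is a float; z is assigned a quoted string literal, so it is a str

float, str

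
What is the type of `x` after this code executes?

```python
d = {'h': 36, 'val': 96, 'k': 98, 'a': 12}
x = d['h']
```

Accessing dict[str, int] with str key returns int

int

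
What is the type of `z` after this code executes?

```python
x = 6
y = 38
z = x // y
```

int // int = int

int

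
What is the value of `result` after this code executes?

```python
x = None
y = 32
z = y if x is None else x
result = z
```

x = None; y = 32; z = 32; result = 32

32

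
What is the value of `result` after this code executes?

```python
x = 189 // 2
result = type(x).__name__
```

x is int; result = 'int'

'int'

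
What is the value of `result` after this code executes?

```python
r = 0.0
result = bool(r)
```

r = 0.0; result = False

False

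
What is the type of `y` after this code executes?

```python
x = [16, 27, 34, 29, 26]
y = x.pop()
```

list.pop() returns the popped element

int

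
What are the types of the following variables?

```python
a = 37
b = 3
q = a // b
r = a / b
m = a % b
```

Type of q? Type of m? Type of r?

// returns int; % of ints returns int; / returns float

int, int, float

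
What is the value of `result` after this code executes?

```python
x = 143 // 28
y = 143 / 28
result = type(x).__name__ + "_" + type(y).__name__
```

x is int; y is float; result = 'int_float'

'int_float'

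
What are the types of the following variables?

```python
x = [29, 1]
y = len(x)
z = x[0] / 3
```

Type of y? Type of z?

len() returns int; int / int = float

int, float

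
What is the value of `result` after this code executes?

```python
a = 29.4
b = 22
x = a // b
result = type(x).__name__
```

a is float; b is int; x is float; result = 'float'

'float'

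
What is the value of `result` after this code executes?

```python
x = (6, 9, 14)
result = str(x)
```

x = (6, 9, 14); result = '(6, 9, 14)'

'(6, 9, 14)'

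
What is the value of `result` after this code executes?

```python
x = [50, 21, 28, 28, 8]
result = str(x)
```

x = [50, 21, 28, 28, 8]; result = '[50, 21, 28, 28, 8]'

'[50, 21, 28, 28, 8]'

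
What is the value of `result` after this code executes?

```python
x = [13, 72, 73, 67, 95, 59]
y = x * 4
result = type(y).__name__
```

x is list; y is list; result = 'list'

'list'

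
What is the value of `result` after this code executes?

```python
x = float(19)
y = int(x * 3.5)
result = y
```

x = 19.0; y = 66; result = 66

66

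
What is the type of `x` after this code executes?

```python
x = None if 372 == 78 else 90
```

372 == 78 is False, so the else branch is taken

int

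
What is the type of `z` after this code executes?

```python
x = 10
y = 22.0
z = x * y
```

int * float = float

float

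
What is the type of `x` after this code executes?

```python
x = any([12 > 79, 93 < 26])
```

any() returns bool

bool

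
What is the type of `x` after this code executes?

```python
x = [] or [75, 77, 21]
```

'or' returns first truthy value (list)

list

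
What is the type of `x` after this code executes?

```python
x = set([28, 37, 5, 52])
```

set() constructor returns set

set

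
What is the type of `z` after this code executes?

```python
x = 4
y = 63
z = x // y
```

int // int = int

int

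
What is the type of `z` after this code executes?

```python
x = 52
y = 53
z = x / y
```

int / int = float

float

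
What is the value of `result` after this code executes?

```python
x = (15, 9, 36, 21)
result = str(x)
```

x = (15, 9, 36, 21); result = '(15, 9, 36, 21)'

'(15, 9, 36, 21)'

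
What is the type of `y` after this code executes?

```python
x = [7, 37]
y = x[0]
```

Indexing list[int] returns int

int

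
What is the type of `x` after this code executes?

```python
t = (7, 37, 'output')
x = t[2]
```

Index 2 of tuple is a str literal

str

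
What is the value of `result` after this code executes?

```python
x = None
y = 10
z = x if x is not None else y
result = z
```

x = None; y = 10; z = 10; result = 10

10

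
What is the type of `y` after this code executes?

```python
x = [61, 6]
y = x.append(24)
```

list.append() returns None (mutates in place)

NoneType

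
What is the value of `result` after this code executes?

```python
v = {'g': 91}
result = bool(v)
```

v = {'g': 91}; result = True

True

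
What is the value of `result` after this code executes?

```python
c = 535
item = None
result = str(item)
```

c = 535; item = None; result = 'None'

'None'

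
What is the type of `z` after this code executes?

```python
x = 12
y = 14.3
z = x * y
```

int * float = float

float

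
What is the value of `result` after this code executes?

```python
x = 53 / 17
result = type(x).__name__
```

x is float; result = 'float'

'float'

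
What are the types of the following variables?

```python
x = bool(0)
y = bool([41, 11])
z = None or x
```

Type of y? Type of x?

bool() returns bool; bool() returns bool

bool, bool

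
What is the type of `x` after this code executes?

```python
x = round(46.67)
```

round() with no decimal places returns int

int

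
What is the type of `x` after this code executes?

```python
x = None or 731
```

'or' with None returns the other truthy value

int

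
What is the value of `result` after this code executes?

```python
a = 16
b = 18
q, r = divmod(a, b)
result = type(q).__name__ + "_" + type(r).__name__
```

a is int; b is int; q is int; r is int; result = 'int_int'

'int_int'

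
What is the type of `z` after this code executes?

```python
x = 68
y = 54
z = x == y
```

Comparison returns bool

bool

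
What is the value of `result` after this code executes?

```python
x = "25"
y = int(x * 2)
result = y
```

x = '25'; y = 2525; result = 2525

2525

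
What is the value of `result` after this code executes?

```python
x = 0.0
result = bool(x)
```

x = 0.0; result = False

False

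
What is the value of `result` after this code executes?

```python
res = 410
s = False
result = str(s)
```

res = 410; s = False; result = 'False'

'False'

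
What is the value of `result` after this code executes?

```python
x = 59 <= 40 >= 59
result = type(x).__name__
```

x is bool; result = 'bool'

'bool'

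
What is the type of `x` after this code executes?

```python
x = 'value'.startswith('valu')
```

str.startswith() returns bool

bool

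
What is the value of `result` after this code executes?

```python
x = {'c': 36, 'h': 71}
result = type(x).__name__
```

x is dict; result = 'dict'

'dict'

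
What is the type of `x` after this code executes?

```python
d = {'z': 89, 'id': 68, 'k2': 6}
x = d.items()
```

dict.items() returns dict_items view

dict_items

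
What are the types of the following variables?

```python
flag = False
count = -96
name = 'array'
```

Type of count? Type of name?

count is assigned a bare integer (no decimal point), so it is an int; name is assigned a quoted string literal, so it is a str

int, str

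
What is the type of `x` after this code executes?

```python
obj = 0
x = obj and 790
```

'and' returns first falsy value (0 is int)

int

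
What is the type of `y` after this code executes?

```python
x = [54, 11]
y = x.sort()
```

list.sort() returns None (mutates in place)

NoneType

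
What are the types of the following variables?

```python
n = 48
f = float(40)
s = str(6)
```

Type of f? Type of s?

f is assigned the result of calling float(), which returns a float; s is assigned the result of calling str(), which returns a str

float, str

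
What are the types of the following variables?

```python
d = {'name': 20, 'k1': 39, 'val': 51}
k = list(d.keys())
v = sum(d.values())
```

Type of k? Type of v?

list() converts to list; sum of ints is int

list, int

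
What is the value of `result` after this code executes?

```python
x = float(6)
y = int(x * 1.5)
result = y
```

x = 6.0; y = 9; result = 9

9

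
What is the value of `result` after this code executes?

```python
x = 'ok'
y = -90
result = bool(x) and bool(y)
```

x = 'ok'; y = -90; result = True

True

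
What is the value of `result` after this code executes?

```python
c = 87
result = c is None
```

c = 87; result = False

False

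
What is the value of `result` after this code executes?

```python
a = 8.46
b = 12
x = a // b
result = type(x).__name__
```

a is float; b is int; x is float; result = 'float'

'float'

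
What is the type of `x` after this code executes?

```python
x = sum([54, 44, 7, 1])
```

sum() of ints returns int

int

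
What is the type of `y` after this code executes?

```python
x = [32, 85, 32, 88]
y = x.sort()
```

list.sort() returns None (mutates in place)

NoneType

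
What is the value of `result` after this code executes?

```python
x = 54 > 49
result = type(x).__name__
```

x is bool; result = 'bool'

'bool'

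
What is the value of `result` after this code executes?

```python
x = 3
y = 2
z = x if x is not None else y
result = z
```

x = 3; y = 2; z = 3; result = 3

3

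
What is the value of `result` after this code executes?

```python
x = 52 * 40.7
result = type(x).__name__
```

x is float; result = 'float'

'float'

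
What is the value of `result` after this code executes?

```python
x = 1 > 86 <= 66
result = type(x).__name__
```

x is bool; result = 'bool'

'bool'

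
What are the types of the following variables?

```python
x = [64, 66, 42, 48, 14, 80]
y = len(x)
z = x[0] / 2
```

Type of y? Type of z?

len() returns int; int / int = float

int, float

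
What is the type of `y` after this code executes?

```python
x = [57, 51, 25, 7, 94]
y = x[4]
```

Indexing list[int] returns int

int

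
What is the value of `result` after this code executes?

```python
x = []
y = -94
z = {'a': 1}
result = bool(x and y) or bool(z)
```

x = []; y = -94; z = {'a': 1}; result = True

True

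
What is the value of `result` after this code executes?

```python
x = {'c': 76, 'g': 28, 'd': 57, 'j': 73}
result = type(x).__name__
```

x is dict; result = 'dict'

'dict'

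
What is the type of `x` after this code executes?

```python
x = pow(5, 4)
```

pow(int, int) returns int

int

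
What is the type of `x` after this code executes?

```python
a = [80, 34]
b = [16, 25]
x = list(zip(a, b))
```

list(zip()) returns a list of tuples

list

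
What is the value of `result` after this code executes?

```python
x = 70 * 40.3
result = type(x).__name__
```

x is float; result = 'float'

'float'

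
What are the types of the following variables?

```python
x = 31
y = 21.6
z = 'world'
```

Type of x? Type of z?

x is assigned a bare integer (no decimal point), so it is an int; z is assigned a quoted string literal, so it is a str

int, str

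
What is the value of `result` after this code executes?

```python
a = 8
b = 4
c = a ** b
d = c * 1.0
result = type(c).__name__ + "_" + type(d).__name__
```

a is int; b is int; c is int; d is float; result = 'int_float'

'int_float'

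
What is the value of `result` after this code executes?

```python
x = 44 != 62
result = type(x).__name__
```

x is bool; result = 'bool'

'bool'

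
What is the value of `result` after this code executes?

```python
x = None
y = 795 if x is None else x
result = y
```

x = None; y = 795; result = 795

795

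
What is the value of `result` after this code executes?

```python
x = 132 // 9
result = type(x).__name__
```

x is int; result = 'int'

'int'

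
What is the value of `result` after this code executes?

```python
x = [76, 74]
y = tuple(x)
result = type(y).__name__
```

x is list; y is tuple; result = 'tuple'

'tuple'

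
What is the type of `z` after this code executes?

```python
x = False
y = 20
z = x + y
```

bool + int = int (bool is subclass of int)

int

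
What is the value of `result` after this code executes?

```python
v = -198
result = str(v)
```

v = -198; result = '-198'

'-198'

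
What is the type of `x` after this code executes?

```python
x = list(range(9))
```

list(range()) returns list

list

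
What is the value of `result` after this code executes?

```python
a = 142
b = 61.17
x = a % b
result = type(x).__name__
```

a is int; b is float; x is float; result = 'float'

'float'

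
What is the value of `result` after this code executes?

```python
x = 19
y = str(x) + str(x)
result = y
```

x = 19; y = '1919'; result = '1919'

'1919'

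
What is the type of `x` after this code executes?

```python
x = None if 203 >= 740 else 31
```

203 >= 740 is False, so the else branch is taken

int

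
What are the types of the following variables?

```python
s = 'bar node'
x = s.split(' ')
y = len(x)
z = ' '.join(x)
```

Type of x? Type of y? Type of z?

str.split() returns list; len() returns int; str.join() returns str

list, int, str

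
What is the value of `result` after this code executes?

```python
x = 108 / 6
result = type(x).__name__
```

x is float; result = 'float'

'float'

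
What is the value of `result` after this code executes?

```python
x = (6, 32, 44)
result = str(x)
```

x = (6, 32, 44); result = '(6, 32, 44)'

'(6, 32, 44)'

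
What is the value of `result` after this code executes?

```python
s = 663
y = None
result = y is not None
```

s = 663; y = None; result = False

False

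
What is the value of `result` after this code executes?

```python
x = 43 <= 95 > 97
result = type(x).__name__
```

x is bool; result = 'bool'

'bool'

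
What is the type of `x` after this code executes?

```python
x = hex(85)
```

hex() returns str representation

str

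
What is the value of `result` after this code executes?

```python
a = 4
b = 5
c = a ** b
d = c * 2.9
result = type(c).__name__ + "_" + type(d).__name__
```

a is int; b is int; c is int; d is float; result = 'int_float'

'int_float'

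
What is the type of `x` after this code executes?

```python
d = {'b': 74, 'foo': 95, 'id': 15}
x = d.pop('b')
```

dict.pop() returns the value

int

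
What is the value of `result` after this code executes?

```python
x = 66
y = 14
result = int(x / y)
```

x = 66; y = 14; result = 4

4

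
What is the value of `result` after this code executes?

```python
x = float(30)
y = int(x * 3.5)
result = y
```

x = 30.0; y = 105; result = 105

105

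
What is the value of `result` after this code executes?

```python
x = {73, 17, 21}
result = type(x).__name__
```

x is set; result = 'set'

'set'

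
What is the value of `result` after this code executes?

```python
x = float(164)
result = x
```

x = 164.0; result = 164.0

164.0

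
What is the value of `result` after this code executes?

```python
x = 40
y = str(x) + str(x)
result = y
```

x = 40; y = '4040'; result = '4040'

'4040'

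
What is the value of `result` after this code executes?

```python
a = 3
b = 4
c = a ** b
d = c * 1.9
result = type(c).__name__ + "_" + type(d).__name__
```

a is int; b is int; c is int; d is float; result = 'int_float'

'int_float'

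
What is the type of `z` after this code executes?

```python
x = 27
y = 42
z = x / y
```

int / int = float

float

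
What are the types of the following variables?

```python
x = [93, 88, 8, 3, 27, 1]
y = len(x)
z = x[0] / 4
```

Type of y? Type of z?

len() returns int; int / int = float

int, float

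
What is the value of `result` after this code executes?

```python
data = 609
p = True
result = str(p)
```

data = 609; p = True; result = 'True'

'True'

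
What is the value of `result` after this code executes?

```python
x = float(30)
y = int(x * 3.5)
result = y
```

x = 30.0; y = 105; result = 105

105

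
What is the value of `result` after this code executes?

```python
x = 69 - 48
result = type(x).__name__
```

x is int; result = 'int'

'int'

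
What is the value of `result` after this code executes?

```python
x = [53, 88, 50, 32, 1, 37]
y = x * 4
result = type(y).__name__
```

x is list; y is list; result = 'list'

'list'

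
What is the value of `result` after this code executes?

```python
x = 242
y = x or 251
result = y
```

x = 242; y = 242; result = 242

242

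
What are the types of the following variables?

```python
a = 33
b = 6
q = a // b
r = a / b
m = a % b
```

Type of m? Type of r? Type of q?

% of ints returns int; / returns float; // returns int

int, float, int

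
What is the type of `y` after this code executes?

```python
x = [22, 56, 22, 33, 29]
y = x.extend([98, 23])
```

list.extend() returns None

NoneType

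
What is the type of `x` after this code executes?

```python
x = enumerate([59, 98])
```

enumerate() returns an enumerate object

enumerate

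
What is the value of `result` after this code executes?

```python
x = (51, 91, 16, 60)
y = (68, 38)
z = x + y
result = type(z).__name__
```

x is tuple; y is tuple; z is tuple; result = 'tuple'

'tuple'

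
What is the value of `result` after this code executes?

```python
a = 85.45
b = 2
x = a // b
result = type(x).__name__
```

a is float; b is int; x is float; result = 'float'

'float'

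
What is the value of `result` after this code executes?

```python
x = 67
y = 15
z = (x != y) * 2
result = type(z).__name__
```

x is int; y is int; z is int; result = 'int'

'int'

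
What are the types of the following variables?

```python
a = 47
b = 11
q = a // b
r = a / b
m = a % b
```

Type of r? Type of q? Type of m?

/ returns float; // returns int; % of ints returns int

float, int, int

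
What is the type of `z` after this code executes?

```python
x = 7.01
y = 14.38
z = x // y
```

float // float = float

float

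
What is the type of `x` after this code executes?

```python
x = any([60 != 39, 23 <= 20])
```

any() returns bool

bool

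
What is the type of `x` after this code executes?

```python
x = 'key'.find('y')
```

str.find() returns int index

int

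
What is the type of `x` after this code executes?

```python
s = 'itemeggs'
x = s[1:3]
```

Slicing a str returns str

str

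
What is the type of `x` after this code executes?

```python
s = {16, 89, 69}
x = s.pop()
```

Popping from set[int] returns int

int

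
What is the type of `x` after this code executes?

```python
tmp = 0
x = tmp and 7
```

'and' returns first falsy value (0 is int)

int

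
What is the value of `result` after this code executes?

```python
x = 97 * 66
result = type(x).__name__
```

x is int; result = 'int'

'int'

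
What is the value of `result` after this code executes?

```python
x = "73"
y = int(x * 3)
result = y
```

x = '73'; y = 737373; result = 737373

737373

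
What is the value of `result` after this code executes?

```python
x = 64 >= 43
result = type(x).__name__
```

x is bool; result = 'bool'

'bool'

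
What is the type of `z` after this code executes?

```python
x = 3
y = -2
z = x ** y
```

int ** negative = float

float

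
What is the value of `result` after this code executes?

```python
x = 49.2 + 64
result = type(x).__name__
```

x is float; result = 'float'

'float'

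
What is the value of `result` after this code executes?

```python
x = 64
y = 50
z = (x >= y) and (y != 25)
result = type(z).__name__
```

x is int; y is int; z is bool; result = 'bool'

'bool'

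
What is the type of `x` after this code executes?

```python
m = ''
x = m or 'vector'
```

'or' returns first truthy value (str)

str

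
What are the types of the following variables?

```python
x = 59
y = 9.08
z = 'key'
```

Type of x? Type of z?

x is assigned a bare integer (no decimal point), so it is an int; z is assigned a quoted string literal, so it is a str

int, str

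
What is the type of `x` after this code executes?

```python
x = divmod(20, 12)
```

divmod() returns tuple of (quotient, remainder)

tuple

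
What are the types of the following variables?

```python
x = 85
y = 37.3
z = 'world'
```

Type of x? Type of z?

x is assigned a bare integer (no decimal point), so it is an int; z is assigned a quoted string literal, so it is a str

int, str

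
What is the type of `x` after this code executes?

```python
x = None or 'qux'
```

'or' with None returns the other truthy value (str)

str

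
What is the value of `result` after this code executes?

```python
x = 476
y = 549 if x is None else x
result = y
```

x = 476; y = 476; result = 476

476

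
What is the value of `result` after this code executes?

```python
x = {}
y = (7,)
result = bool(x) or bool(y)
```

x = {}; y = (7,); result = True

True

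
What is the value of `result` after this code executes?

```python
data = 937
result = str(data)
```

data = 937; result = '937'

'937'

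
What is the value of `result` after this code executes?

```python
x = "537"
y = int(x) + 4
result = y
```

x = '537'; y = 541; result = 541

541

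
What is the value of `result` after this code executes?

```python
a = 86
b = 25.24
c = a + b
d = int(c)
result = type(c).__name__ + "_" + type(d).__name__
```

a is int; b is float; c is float; d is int; result = 'float_int'

'float_int'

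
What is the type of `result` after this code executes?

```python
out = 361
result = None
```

None has type NoneType

NoneType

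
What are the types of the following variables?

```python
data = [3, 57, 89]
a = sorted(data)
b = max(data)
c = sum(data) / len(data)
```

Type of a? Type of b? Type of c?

sorted() returns list; max of ints returns int; int / int = float

list, int, float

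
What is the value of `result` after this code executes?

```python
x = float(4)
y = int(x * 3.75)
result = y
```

x = 4.0; y = 15; result = 15

15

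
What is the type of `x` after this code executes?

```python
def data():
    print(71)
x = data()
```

Function without return returns None

NoneType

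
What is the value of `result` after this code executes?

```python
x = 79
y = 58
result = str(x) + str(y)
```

x = 79; y = 58; result = '7958'

'7958'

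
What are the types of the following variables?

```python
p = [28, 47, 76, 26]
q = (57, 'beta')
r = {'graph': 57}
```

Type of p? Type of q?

p is assigned a list literal (square brackets); q is assigned a tuple (parenthesized, comma-separated values)

list, tuple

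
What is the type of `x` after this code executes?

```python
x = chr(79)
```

chr() returns str (single char)

str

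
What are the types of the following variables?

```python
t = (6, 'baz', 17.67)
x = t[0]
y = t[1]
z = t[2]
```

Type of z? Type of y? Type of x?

tuple[2] is float; tuple[1] is str; tuple[0] is int

float, str, int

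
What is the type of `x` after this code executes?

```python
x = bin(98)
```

bin() returns str representation

str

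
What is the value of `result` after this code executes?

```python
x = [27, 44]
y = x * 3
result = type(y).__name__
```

x is list; y is list; result = 'list'

'list'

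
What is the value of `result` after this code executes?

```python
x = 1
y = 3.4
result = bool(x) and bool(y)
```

x = 1; y = 3.4; result = True

True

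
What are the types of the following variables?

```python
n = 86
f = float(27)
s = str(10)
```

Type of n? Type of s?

n is assigned a bare integer (no decimal point), so it is an int; s is assigned the result of calling str(), which returns a str

int, str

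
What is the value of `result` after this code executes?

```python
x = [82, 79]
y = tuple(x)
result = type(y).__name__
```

x is list; y is tuple; result = 'tuple'

'tuple'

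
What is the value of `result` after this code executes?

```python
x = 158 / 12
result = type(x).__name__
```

x is float; result = 'float'

'float'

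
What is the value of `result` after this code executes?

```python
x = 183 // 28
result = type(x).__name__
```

x is int; result = 'int'

'int'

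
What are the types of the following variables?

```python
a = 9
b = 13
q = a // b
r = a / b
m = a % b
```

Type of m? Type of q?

% of ints returns int; // returns int

int, int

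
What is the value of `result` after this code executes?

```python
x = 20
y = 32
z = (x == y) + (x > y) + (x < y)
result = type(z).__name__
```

x is int; y is int; z is int; result = 'int'

'int'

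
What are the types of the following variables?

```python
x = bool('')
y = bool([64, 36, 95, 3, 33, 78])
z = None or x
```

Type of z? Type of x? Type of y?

None or bool returns the bool; bool() returns bool; bool() returns bool

bool, bool, bool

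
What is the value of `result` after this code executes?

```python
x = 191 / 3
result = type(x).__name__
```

x is float; result = 'float'

'float'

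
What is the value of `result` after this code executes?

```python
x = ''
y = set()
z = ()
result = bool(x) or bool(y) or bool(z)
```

x = ''; y = set(); z = (); result = False

False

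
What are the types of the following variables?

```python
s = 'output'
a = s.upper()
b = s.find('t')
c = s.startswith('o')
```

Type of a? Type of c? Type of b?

upper() returns str; startswith() returns bool; find() returns int

str, bool, int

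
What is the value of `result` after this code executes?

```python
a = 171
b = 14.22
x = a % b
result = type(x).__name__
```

a is int; b is float; x is float; result = 'float'

'float'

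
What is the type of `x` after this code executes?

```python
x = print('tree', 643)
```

print() returns None

NoneType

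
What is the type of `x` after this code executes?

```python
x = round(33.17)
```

round() with no decimal places returns int

int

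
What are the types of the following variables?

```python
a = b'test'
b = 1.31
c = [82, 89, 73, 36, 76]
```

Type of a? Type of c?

a is assigned a bytes literal (b'...' prefix); c is assigned a list literal (square brackets)

bytes, list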